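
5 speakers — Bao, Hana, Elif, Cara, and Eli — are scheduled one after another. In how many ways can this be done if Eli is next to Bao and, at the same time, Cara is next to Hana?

Treat {Eli,Bao} as one block (2 orders) and {Cara,Hana} as another (2 orders).
That leaves 3 units to arrange: 2 × 2 × 3! = 4 × 6 = 24.

24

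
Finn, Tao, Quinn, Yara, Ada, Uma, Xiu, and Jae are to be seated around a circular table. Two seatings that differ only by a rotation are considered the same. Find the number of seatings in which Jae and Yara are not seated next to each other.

All circular seatings of 8 people number (7)! = 5040.
Seatings with Jae beside Yara: treat them as a block with 2 internal orders, giving 2 × (6)! = 1440.
Subtracting, 5040 − 1440 = 3600.

3600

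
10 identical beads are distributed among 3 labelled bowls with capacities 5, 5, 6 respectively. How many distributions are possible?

Without the upper bounds there are C(12,2) = 66 ways to split 10 among 3 bowls.
Subtract solutions that violate a single cap (substitute x_i' = x_i − (cap_i+1)): x_1 ≥ 6 gives C(6,2) = 15; x_2 ≥ 6 gives C(6,2) = 15; x_3 ≥ 7 gives C(5,2) = 10. Together 40.
No two caps can be exceeded simultaneously, so the pair terms are all 0.
By inclusion–exclusion the count is 66 − 40 + 0 = 26.

26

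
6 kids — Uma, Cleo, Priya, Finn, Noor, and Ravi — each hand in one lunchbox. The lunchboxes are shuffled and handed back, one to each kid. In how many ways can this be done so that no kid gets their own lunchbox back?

265

This is the derangement count D_6: permutations of 6 items with no fixed point.
By inclusion–exclusion this is Σ_{j=0}^{6} (−1)^j C(6,j)·(6−j)!.
Computing: 720 − 720 + 360 − 120 + 30 − 6 + 1 = 265.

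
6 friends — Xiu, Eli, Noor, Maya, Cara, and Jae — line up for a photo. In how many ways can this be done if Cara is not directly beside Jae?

480

Of the 6! = 720 arrangements, those with Cara and Jae adjacent number 2 × 5! = 240 (treat the pair as a block with 2 internal orders).
Complementary counting: 720 − 240 = 480.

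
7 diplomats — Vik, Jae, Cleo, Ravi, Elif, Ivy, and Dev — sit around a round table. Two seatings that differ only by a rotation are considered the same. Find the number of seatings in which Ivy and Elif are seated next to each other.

240

Treat {Ivy, Elif} as one unit (2 internal orders) and seat the resulting 6 units around the table: (5)! circular arrangements.
So 2 × (5)! = 2 × 120 = 240.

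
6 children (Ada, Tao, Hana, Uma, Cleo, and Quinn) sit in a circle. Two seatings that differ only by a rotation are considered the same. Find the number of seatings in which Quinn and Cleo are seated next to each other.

Glue Quinn and Cleo into a block (2 internal orders). Seating 5 units around a circle gives (4)! arrangements.
So 2 × (4)! = 2 × 24 = 48.

48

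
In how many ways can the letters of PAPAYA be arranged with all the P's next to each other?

20

Treat the 2 copies of P as a single block. The multiset to arrange is then {PP, A, A, A, Y}, 5 items in all.
That gives (5)!/(3!) = 20 arrangements.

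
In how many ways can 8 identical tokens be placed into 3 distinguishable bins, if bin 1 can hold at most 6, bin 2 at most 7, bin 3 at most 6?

38

Ignoring the caps, the number of non-negative solutions to x_1+…+x_3 = 8 is C(10,2) = 45.
Subtract solutions that violate a single cap (substitute x_i' = x_i − (cap_i+1)): x_1 ≥ 7 gives C(3,2) = 3; x_2 ≥ 8 gives C(2,2) = 1; x_3 ≥ 7 gives C(3,2) = 3. Together 7.
No two caps can be exceeded simultaneously, so the pair terms are all 0.
By inclusion–exclusion the count is 45 − 7 + 0 = 38.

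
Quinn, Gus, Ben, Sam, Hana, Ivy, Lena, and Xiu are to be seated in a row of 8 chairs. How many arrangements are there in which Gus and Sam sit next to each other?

Treat {Gus, Sam} as a single unit. There are 7 units to order, and the pair itself can be ordered 2 ways.
That gives 2 × 7! = 2 × 5040 = 10080.

10080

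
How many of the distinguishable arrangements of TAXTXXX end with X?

60

Fix X in the last position and arrange the remaining 6 letters.
Those 6 letters have T appearing twice and X appearing 3 times, giving (6)!/(3!·2!) = 60.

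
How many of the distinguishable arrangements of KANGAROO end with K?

1260

Fix K in the last position and arrange the remaining 7 letters.
Those 7 letters have A appearing twice and O appearing twice, giving (7)!/(2!·2!) = 1260.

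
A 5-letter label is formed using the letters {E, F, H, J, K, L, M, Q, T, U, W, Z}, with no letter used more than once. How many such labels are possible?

With no repetition, fill the 5 letters in order: 12 choices, then 11, down to 8.
12 × 11 × 10 × 9 × 8 = 95040.

95040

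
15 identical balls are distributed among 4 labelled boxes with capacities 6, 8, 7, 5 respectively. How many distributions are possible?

Ignoring the caps, the number of non-negative solutions to x_1+…+x_4 = 15 is C(18,3) = 816.
Subtract solutions that violate a single cap (substitute x_i' = x_i − (cap_i+1)): x_1 ≥ 7 gives C(11,3) = 165; x_2 ≥ 9 gives C(9,3) = 84; x_3 ≥ 8 gives C(10,3) = 120; x_4 ≥ 6 gives C(12,3) = 220. Together 589.
Add back pairs where two caps are both exceeded: 0 + 1 + 10 + 0 + 1 + 4 = 16.
By inclusion–exclusion the count is 816 − 589 + 16 = 243.

243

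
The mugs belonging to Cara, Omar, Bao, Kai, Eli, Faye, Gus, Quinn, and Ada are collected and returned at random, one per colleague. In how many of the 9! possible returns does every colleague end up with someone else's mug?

133496

Count assignments avoiding every fixed point. For any j of the 9 colleagues fixed to their own mug, the other 9−j can be arranged in (9−j)! ways.
By inclusion–exclusion this is Σ_{j=0}^{9} (−1)^j C(9,j)·(9−j)!.
Computing: 362880 − 362880 + 181440 − 60480 + 15120 − 3024 + 504 − 72 + 9 − 1 = 133496.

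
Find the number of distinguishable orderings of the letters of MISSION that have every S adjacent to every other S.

Treat the 2 copies of S as a single block. The multiset to arrange is then {SS, I, I, M, N, O}, 6 items in all.
That gives (6)!/(2!) = 360 arrangements.

360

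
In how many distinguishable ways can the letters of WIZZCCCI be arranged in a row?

1680

WIZZCCCI has 8 letters with C appearing 3 times, I appearing twice, and Z appearing twice.
So there are 8! / (3!·2!·2!) = 1680 distinguishable arrangements.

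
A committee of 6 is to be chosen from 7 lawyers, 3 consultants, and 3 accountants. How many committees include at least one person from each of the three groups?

1302

Total 6-person selections from all 13: C(13,6) = 1716.
Selections missing a whole group: no lawyers → C(6,6) = 1; no consultants → C(10,6) = 210; no accountants → C(10,6) = 210.
Add back selections omitting two groups (i.e. drawn from a single group): C(7,6) + C(3,6) + C(3,6) = 7.
By inclusion–exclusion: 1716 − 421 + 7 = 1302.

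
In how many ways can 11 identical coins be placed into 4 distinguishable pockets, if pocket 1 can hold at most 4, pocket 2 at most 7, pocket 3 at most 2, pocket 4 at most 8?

106

By stars and bars, unrestricted non-negative solutions to x_1+…+x_4 = 11 number C(11+3,3) = 364.
Subtract solutions that violate a single cap (substitute x_i' = x_i − (cap_i+1)): x_1 ≥ 5 gives C(9,3) = 84; x_2 ≥ 8 gives C(6,3) = 20; x_3 ≥ 3 gives C(11,3) = 165; x_4 ≥ 9 gives C(5,3) = 10. Together 279.
Add back pairs where two caps are both exceeded: 0 + 20 + 0 + 1 + 0 + 0 = 21.
By inclusion–exclusion the count is 364 − 279 + 21 = 106.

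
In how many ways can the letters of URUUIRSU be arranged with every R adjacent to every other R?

Treat the 2 copies of R as a single block. The multiset to arrange is then {RR, I, S, U, U, U, U}, 7 items in all.
That gives (7)!/(4!) = 210 arrangements.

210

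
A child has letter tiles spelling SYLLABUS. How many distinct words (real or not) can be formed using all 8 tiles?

Letter multiplicities in SYLLABUS: A×1, B×1, L×2, S×2, U×1, Y×1.
Dividing 8! = 40320 by 2!·2! = 4 for the repeated letters gives 10080.

10080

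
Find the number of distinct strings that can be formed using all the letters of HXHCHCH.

105

HXHCHCH has 7 letters with C appearing twice and H appearing 4 times.
The number of distinct arrangements is 7!/(4!·2!) = 5040/48 = 105.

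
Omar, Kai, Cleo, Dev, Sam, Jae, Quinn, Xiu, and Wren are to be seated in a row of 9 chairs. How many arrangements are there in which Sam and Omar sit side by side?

Glue Sam and Omar into one block (2 internal orders), leaving 8 units to arrange in a row.
So the count is 2·(8)! = 80640.

80640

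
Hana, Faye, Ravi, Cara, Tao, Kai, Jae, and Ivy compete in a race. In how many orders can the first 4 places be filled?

1680

This is an ordered selection of 4 from 8: P(8,4).
That gives 8 × 7 × 6 × 5 = 1680.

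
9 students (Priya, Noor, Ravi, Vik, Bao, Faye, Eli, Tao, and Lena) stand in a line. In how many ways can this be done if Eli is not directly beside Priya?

Of the 9! = 362880 arrangements, those with Eli and Priya adjacent number 2 × 8! = 80640 (treat the pair as a block with 2 internal orders).
Complementary counting: 362880 − 80640 = 282240.

282240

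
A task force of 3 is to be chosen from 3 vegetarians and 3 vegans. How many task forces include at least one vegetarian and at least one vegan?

18

Total 3-person selections from all 6: C(6,3) = 20.
Selections missing a whole group: no vegetarians → C(3,3) = 1; no vegans → C(3,3) = 1.
Both groups omitted at once is impossible, so 20 − 2 = 18.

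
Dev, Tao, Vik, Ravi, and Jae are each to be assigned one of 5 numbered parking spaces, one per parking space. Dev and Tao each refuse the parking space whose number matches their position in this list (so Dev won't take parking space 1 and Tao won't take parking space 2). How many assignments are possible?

78

Let Aᵢ (for i ∈ {1, 2}) be the placements that put person i in their forbidden parking space. Any j of these fix j positions, leaving (5−j)! ways to fill the rest, and there are C(2,j) ways to pick which j.
By inclusion–exclusion, the number of valid placements is Σ_{j=0}^{2} (−1)^j C(2,j)·(5−j)!.
Computing: 120 − 48 + 6 = 78.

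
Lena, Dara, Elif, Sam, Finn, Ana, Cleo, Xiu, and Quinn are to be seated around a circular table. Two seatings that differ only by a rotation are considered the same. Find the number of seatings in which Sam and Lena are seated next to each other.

10080

Treat {Sam, Lena} as one unit (2 internal orders) and seat the resulting 8 units around the table: (7)! circular arrangements.
So 2 × (7)! = 2 × 5040 = 10080.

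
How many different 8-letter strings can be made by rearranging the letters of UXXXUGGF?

The 8 letters of UXXXUGGF have repeats: G appearing twice, U appearing twice, and X appearing 3 times.
Dividing 8! = 40320 by 3!·2!·2! = 24 for the repeated letters gives 1680.

1680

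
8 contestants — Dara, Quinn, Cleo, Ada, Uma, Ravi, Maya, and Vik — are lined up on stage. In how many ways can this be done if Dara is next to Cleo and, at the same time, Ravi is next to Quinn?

Treat {Dara,Cleo} as one block (2 orders) and {Ravi,Quinn} as another (2 orders).
That leaves 6 units to arrange: 2 × 2 × 6! = 4 × 720 = 2880.

2880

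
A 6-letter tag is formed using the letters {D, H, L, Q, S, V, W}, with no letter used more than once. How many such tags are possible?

5040

This is a permutation of 6 out of 7: P(7,6) = 7!/1!.
7 × 6 × 5 × 4 × 3 × 2 = 5040.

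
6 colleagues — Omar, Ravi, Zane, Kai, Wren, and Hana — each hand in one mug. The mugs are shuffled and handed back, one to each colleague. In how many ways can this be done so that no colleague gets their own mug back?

Count assignments avoiding every fixed point. For any j of the 6 colleagues fixed to their own mug, the other 6−j can be arranged in (6−j)! ways.
By inclusion–exclusion this is Σ_{j=0}^{6} (−1)^j C(6,j)·(6−j)!.
Computing: 720 − 720 + 360 − 120 + 30 − 6 + 1 = 265.

265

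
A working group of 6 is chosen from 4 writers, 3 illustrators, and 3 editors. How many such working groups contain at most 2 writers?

Split by how many writers are chosen (0 through 2).
Sum: C(4,0)·C(6,6) + C(4,1)·C(6,5) + C(4,2)·C(6,4) = 1 + 24 + 90 = 115.

115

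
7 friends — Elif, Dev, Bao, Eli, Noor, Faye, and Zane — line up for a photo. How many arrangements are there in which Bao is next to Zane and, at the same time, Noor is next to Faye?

480

Treat {Bao,Zane} as one block (2 orders) and {Noor,Faye} as another (2 orders).
That leaves 5 units to arrange: 2 × 2 × 5! = 4 × 120 = 480.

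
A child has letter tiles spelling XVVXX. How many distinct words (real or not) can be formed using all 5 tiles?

Letter multiplicities in XVVXX: V×2, X×3.
Dividing 5! = 120 by 3!·2! = 12 for the repeated letters gives 10.

10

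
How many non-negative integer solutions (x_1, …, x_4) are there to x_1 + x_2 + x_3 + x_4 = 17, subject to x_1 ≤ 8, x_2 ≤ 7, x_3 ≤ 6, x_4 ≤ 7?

Ignoring the caps, the number of non-negative solutions to x_1+…+x_4 = 17 is C(20,3) = 1140.
Subtract solutions that violate a single cap (substitute x_i' = x_i − (cap_i+1)): x_1 ≥ 9 gives C(11,3) = 165; x_2 ≥ 8 gives C(12,3) = 220; x_3 ≥ 7 gives C(13,3) = 286; x_4 ≥ 8 gives C(12,3) = 220. Together 891.
Add back pairs where two caps are both exceeded: 1 + 4 + 1 + 10 + 4 + 10 = 30.
By inclusion–exclusion the count is 1140 − 891 + 30 = 279.

279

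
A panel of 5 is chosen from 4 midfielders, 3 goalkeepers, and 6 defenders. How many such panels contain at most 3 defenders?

1176

Split by how many defenders are chosen (0 through 3).
Sum: C(6,0)·C(7,5) + C(6,1)·C(7,4) + C(6,2)·C(7,3) + C(6,3)·C(7,2) = 21 + 210 + 525 + 420 = 1176.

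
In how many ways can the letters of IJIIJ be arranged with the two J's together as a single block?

4

Treat the 2 copies of J as a single block. The multiset to arrange is then {JJ, I, I, I}, 4 items in all.
That gives (4)!/(3!) = 4 arrangements.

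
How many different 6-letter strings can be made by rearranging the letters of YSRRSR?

Letter multiplicities in YSRRSR: R×3, S×2, Y×1.
The number of distinct arrangements is 6!/(3!·2!) = 720/12 = 60.

60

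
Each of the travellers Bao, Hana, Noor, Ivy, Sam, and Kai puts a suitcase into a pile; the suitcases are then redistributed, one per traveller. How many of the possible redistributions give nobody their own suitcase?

This is the derangement count D_6: permutations of 6 items with no fixed point.
By inclusion–exclusion this is Σ_{j=0}^{6} (−1)^j C(6,j)·(6−j)!.
Computing: 720 − 720 + 360 − 120 + 30 − 6 + 1 = 265.

265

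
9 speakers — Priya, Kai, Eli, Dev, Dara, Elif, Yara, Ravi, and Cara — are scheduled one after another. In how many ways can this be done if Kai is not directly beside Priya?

There are 9! = 362880 arrangements in all. If Kai and Priya are adjacent, merging them into one block gives 2·(8)! = 80640 arrangements.
So 362880 − 80640 = 282240 arrangements keep them apart.

282240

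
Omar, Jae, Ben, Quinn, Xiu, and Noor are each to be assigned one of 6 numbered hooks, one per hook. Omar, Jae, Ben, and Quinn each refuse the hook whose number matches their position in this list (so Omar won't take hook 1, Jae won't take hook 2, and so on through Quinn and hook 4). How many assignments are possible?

362

Let Aᵢ (for 1 ≤ i ≤ 4) be the placements that put person i in their forbidden hook. Any j of these fix j positions, leaving (6−j)! ways to fill the rest, and there are C(4,j) ways to pick which j.
By inclusion–exclusion, the number of valid placements is Σ_{j=0}^{4} (−1)^j C(4,j)·(6−j)!.
Computing: 720 − 480 + 144 − 24 + 2 = 362.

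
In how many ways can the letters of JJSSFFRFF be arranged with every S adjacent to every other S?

Treat the 2 copies of S as a single block. The multiset to arrange is then {SS, F, F, F, F, J, J, R}, 8 items in all.
That gives (8)!/(4!·2!) = 840 arrangements.

840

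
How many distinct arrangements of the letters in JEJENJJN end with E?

With the last slot taken by E, it remains to arrange the other 7 letters (JJENJJN).
Those 7 letters have J appearing 4 times and N appearing twice, giving (7)!/(4!·2!) = 105.

105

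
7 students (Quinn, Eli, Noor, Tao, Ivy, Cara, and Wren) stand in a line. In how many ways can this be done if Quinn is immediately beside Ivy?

Treat {Quinn, Ivy} as a single unit. There are 6 units to order, and the pair itself can be ordered 2 ways.
That gives 2 × 6! = 2 × 720 = 1440.

1440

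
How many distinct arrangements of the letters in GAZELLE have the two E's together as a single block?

360

Treat the 2 copies of E as a single block. The multiset to arrange is then {EE, A, G, L, L, Z}, 6 items in all.
That gives (6)!/(2!) = 360 arrangements.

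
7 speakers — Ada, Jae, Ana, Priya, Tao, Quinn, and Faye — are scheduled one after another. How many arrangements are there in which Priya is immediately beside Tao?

Place the 5 others and the Priya-Tao pair as 6 objects in a line; the pair has 2 internal arrangements.
So the count is 2·(6)! = 1440.

1440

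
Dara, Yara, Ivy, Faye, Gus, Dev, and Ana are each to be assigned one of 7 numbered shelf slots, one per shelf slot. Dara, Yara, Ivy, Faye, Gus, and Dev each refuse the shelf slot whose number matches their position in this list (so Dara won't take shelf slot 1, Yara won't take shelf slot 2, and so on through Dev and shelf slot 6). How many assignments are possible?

Let Aᵢ (for 1 ≤ i ≤ 6) be the placements that put person i in their forbidden shelf slot. Any j of these fix j positions, leaving (7−j)! ways to fill the rest, and there are C(6,j) ways to pick which j.
By inclusion–exclusion, the number of valid placements is Σ_{j=0}^{6} (−1)^j C(6,j)·(7−j)!.
Computing: 5040 − 4320 + 1800 − 480 + 90 − 12 + 1 = 2119.

2119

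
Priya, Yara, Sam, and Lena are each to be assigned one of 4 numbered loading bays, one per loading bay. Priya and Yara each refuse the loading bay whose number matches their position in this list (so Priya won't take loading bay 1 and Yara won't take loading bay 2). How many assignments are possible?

14

Let Aᵢ (for i ∈ {1, 2}) be the placements that put person i in their forbidden loading bay. Any j of these fix j positions, leaving (4−j)! ways to fill the rest, and there are C(2,j) ways to pick which j.
By inclusion–exclusion, the number of valid placements is Σ_{j=0}^{2} (−1)^j C(2,j)·(4−j)!.
Computing: 24 − 12 + 2 = 14.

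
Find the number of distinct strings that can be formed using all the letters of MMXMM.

Letter multiplicities in MMXMM: M×4, X×1.
The number of distinct arrangements is 5!/(4!) = 120/24 = 5.

5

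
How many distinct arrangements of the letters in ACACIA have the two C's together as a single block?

20

Treat the 2 copies of C as a single block. The multiset to arrange is then {CC, A, A, A, I}, 5 items in all.
That gives (5)!/(3!) = 20 arrangements.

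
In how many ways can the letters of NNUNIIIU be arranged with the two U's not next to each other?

Total arrangements of NNUNIIIU: 8!/(3!·3!·2!) = 560.
Arrangements with the U's together: treat UU as one letter, giving (7)!/(3!·3!) = 140.
Hence 560 − 140 = 420.

420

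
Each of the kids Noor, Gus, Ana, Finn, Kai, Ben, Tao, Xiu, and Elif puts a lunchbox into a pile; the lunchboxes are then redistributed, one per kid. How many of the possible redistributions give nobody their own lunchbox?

133496

Let Aᵢ be the assignments in which kid i gets their own lunchbox. We want the size of the complement of A₁∪…∪A_9.
By inclusion–exclusion this is Σ_{j=0}^{9} (−1)^j C(9,j)·(9−j)!.
Computing: 362880 − 362880 + 181440 − 60480 + 15120 − 3024 + 504 − 72 + 9 − 1 = 133496.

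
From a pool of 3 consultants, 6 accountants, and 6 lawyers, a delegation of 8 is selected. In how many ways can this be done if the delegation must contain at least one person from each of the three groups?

5922

Unrestricted: C(15,8) = 6435 ways to pick any 8 of the 15.
Selections missing a whole group: no consultants → C(12,8) = 495; no accountants → C(9,8) = 9; no lawyers → C(9,8) = 9.
Add back selections omitting two groups (i.e. drawn from a single group): C(3,8) + C(6,8) + C(6,8) = 0.
By inclusion–exclusion: 6435 − 513 + 0 = 5922.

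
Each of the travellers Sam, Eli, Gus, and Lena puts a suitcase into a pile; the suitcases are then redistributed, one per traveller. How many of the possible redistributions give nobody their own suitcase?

9

This is the derangement count D_4: permutations of 4 items with no fixed point.
By inclusion–exclusion this is Σ_{j=0}^{4} (−1)^j C(4,j)·(4−j)!.
Computing: 24 − 24 + 12 − 4 + 1 = 9.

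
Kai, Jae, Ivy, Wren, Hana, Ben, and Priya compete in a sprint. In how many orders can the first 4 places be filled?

There are 7 choices for 1st place, 6 for 2nd, and so on down to 4 for position 4.
That gives 7 × 6 × 5 × 4 = 840.

840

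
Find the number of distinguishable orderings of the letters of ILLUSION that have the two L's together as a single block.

Treat the 2 copies of L as a single block. The multiset to arrange is then {LL, I, I, N, O, S, U}, 7 items in all.
That gives (7)!/(2!) = 2520 arrangements.

2520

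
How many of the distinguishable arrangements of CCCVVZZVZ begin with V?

560

Fix V in the first position and arrange the remaining 8 letters.
Those 8 letters have C appearing 3 times, V appearing twice, and Z appearing 3 times, giving (8)!/(3!·3!·2!) = 560.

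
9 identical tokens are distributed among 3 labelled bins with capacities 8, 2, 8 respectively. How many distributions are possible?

By stars and bars, unrestricted non-negative solutions to x_1+…+x_3 = 9 number C(9+2,2) = 55.
Subtract solutions that violate a single cap (substitute x_i' = x_i − (cap_i+1)): x_1 ≥ 9 gives C(2,2) = 1; x_2 ≥ 3 gives C(8,2) = 28; x_3 ≥ 9 gives C(2,2) = 1. Together 30.
No two caps can be exceeded simultaneously, so the pair terms are all 0.
By inclusion–exclusion the count is 55 − 30 + 0 = 25.

25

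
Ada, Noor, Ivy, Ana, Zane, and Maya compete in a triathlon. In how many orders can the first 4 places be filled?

360

This is an ordered selection of 4 from 6: P(6,4).
That gives 6 × 5 × 4 × 3 = 360.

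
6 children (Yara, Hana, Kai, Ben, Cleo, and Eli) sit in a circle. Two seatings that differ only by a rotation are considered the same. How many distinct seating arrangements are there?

Fix one person's seat to break rotational symmetry; the remaining 5 people can be arranged in (5)! = 120 ways.

120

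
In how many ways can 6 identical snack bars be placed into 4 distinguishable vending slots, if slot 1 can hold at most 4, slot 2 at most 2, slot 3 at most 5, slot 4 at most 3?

By stars and bars, unrestricted non-negative solutions to x_1+…+x_4 = 6 number C(6+3,3) = 84.
Subtract solutions that violate a single cap (substitute x_i' = x_i − (cap_i+1)): x_1 ≥ 5 gives C(4,3) = 4; x_2 ≥ 3 gives C(6,3) = 20; x_3 ≥ 6 gives C(3,3) = 1; x_4 ≥ 4 gives C(5,3) = 10. Together 35.
No two caps can be exceeded simultaneously, so the pair terms are all 0.
By inclusion–exclusion the count is 84 − 35 + 0 = 49.

49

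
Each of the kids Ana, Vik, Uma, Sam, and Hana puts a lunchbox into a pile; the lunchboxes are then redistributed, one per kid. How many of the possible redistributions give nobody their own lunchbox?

44

This is the derangement count D_5: permutations of 5 items with no fixed point.
By inclusion–exclusion this is Σ_{j=0}^{5} (−1)^j C(5,j)·(5−j)!.
Computing: 120 − 120 + 60 − 20 + 5 − 1 = 44.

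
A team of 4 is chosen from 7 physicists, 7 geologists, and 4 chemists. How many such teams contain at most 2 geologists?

2640

Split by how many geologists are chosen (0 through 2).
Sum: C(7,0)·C(11,4) + C(7,1)·C(11,3) + C(7,2)·C(11,2) = 330 + 1155 + 1155 = 2640.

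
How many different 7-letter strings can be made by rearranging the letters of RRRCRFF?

RRRCRFF has 7 letters with F appearing twice and R appearing 4 times.
The number of distinct arrangements is 7!/(4!·2!) = 5040/48 = 105.

105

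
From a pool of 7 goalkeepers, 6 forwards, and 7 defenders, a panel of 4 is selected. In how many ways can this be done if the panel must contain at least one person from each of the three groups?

2499

Unrestricted: C(20,4) = 4845 ways to pick any 4 of the 20.
Selections missing a whole group: no goalkeepers → C(13,4) = 715; no forwards → C(14,4) = 1001; no defenders → C(13,4) = 715.
Add back selections omitting two groups (i.e. drawn from a single group): C(7,4) + C(6,4) + C(7,4) = 85.
By inclusion–exclusion: 4845 − 2431 + 85 = 2499.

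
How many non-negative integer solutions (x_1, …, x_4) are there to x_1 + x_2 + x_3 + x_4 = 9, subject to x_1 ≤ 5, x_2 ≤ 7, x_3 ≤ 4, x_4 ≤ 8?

Ignoring the caps, the number of non-negative solutions to x_1+…+x_4 = 9 is C(12,3) = 220.
Subtract solutions that violate a single cap (substitute x_i' = x_i − (cap_i+1)): x_1 ≥ 6 gives C(6,3) = 20; x_2 ≥ 8 gives C(4,3) = 4; x_3 ≥ 5 gives C(7,3) = 35; x_4 ≥ 9 gives C(3,3) = 1. Together 60.
No two caps can be exceeded simultaneously, so the pair terms are all 0.
By inclusion–exclusion the count is 220 − 60 + 0 = 160.

160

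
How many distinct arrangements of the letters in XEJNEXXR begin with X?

Fix X in the first position and arrange the remaining 7 letters.
Those 7 letters have E appearing twice and X appearing twice, giving (7)!/(2!·2!) = 1260.

1260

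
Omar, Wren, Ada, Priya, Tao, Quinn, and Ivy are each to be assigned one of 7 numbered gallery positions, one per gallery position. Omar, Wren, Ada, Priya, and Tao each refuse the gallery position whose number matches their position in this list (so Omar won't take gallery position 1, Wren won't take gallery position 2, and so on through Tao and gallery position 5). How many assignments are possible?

Let Aᵢ (for 1 ≤ i ≤ 5) be the placements that put person i in their forbidden gallery position. Any j of these fix j positions, leaving (7−j)! ways to fill the rest, and there are C(5,j) ways to pick which j.
By inclusion–exclusion, the number of valid placements is Σ_{j=0}^{5} (−1)^j C(5,j)·(7−j)!.
Computing: 5040 − 3600 + 1200 − 240 + 30 − 2 = 2428.

2428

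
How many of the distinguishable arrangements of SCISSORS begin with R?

With the first slot taken by R, it remains to arrange the other 7 letters (SCISSOS).
Those 7 letters have S appearing 4 times, giving (7)!/(4!) = 210.

210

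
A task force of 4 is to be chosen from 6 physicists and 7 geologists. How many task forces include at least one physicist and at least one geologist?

665

Unrestricted: C(13,4) = 715 ways to pick any 4 of the 13.
Subtract selections that omit an entire group: no physicists → C(7,4) = 35; no geologists → C(6,4) = 15.
Both groups omitted at once is impossible, so 715 − 50 = 665.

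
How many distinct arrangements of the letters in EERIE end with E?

12

With the last slot taken by E, it remains to arrange the other 4 letters (ERIE).
Those 4 letters have E appearing twice, giving (4)!/(2!) = 12.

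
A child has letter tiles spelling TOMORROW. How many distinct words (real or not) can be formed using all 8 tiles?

3360

Letter multiplicities in TOMORROW: M×1, O×3, R×2, T×1, W×1.
The number of distinct arrangements is 8!/(3!·2!) = 40320/12 = 3360.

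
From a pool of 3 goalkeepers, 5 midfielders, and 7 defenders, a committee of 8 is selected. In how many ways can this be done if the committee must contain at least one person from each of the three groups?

5894

Total 8-person selections from all 15: C(15,8) = 6435.
Subtract selections that omit an entire group: no goalkeepers → C(12,8) = 495; no midfielders → C(10,8) = 45; no defenders → C(8,8) = 1.
Add back selections omitting two groups (i.e. drawn from a single group): C(3,8) + C(5,8) + C(7,8) = 0.
By inclusion–exclusion: 6435 − 541 + 0 = 5894.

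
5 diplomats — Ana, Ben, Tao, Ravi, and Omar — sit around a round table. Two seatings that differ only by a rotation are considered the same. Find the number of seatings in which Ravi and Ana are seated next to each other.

12

Glue Ravi and Ana into a block (2 internal orders). Seating 4 units around a circle gives (3)! arrangements.
So 2 × (3)! = 2 × 6 = 12.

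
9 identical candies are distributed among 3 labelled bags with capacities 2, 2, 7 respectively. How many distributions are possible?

6

By stars and bars, unrestricted non-negative solutions to x_1+…+x_3 = 9 number C(9+2,2) = 55.
Subtract solutions that violate a single cap (substitute x_i' = x_i − (cap_i+1)): x_1 ≥ 3 gives C(8,2) = 28; x_2 ≥ 3 gives C(8,2) = 28; x_3 ≥ 8 gives C(3,2) = 3. Together 59.
Add back pairs where two caps are both exceeded: 10 + 0 + 0 = 10.
By inclusion–exclusion the count is 55 − 59 + 10 = 6.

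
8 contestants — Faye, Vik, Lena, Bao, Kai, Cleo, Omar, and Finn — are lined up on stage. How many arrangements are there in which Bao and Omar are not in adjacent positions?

There are 8! = 40320 arrangements in all. If Bao and Omar are adjacent, merging them into one block gives 2·(7)! = 10080 arrangements.
So 40320 − 10080 = 30240 arrangements keep them apart.

30240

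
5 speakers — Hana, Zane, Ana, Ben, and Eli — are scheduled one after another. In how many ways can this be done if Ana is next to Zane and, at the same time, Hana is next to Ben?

24

Treat {Ana,Zane} as one block (2 orders) and {Hana,Ben} as another (2 orders).
That leaves 3 units to arrange: 2 × 2 × 3! = 4 × 6 = 24.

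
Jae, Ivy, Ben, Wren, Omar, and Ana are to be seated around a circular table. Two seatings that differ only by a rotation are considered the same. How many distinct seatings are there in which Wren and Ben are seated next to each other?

48

Treat {Wren, Ben} as one unit (2 internal orders) and seat the resulting 5 units around the table: (4)! circular arrangements.
So 2 × (4)! = 2 × 24 = 48.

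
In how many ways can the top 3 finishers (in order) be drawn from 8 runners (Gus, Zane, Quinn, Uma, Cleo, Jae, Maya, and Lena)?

336

This is an ordered selection of 3 from 8: P(8,3).
That gives 8 × 7 × 6 = 336.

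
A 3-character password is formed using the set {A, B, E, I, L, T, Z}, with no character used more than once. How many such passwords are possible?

210

With no repetition, fill the 3 characters in order: 7 choices, then 6, down to 5.
That product is 7 × 6 × 5 = 210.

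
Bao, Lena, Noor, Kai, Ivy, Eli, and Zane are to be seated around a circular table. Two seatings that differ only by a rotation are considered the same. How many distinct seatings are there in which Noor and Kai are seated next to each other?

Glue Noor and Kai into a block (2 internal orders). Seating 6 units around a circle gives (5)! arrangements.
So 2 × (5)! = 2 × 120 = 240.

240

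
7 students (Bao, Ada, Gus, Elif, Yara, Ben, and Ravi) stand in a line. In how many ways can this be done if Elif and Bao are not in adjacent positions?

Of the 7! = 5040 arrangements, those with Elif and Bao adjacent number 2 × 6! = 1440 (treat the pair as a block with 2 internal orders).
Complementary counting: 5040 − 1440 = 3600.

3600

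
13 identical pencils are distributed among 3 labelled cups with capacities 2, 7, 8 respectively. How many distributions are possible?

12

By stars and bars, unrestricted non-negative solutions to x_1+…+x_3 = 13 number C(13+2,2) = 105.
Subtract solutions that violate a single cap (substitute x_i' = x_i − (cap_i+1)): x_1 ≥ 3 gives C(12,2) = 66; x_2 ≥ 8 gives C(7,2) = 21; x_3 ≥ 9 gives C(6,2) = 15. Together 102.
Add back pairs where two caps are both exceeded: 6 + 3 + 0 = 9.
By inclusion–exclusion the count is 105 − 102 + 9 = 12.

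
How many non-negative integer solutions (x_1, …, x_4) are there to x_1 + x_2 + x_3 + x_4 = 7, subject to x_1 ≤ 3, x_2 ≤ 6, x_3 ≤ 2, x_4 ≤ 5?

61

Without the upper bounds there are C(10,3) = 120 ways to split 7 among 4 variables.
Subtract solutions that violate a single cap (substitute x_i' = x_i − (cap_i+1)): x_1 ≥ 4 gives C(6,3) = 20; x_2 ≥ 7 gives C(3,3) = 1; x_3 ≥ 3 gives C(7,3) = 35; x_4 ≥ 6 gives C(4,3) = 4. Together 60.
Add back pairs where two caps are both exceeded: 0 + 1 + 0 + 0 + 0 + 0 = 1.
By inclusion–exclusion the count is 120 − 60 + 1 = 61.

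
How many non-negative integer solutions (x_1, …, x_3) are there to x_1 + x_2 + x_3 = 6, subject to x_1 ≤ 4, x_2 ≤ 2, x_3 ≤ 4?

12

Ignoring the caps, the number of non-negative solutions to x_1+…+x_3 = 6 is C(8,2) = 28.
Subtract solutions that violate a single cap (substitute x_i' = x_i − (cap_i+1)): x_1 ≥ 5 gives C(3,2) = 3; x_2 ≥ 3 gives C(5,2) = 10; x_3 ≥ 5 gives C(3,2) = 3. Together 16.
No two caps can be exceeded simultaneously, so the pair terms are all 0.
By inclusion–exclusion the count is 28 − 16 + 0 = 12.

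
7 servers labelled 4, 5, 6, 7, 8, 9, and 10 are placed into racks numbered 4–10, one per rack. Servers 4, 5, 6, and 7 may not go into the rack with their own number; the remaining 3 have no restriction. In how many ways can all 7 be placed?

Let Aᵢ (for 4 ≤ i ≤ 7) be the placements that put server i in its forbidden rack. Any j of these fix j positions, leaving (7−j)! ways to fill the rest, and there are C(4,j) ways to pick which j.
By inclusion–exclusion, the number of valid placements is Σ_{j=0}^{4} (−1)^j C(4,j)·(7−j)!.
Computing: 5040 − 2880 + 720 − 96 + 6 = 2790.

2790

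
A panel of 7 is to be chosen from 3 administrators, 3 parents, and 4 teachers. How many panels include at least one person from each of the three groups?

118

Total 7-person selections from all 10: C(10,7) = 120.
Subtract selections that omit an entire group: no administrators → C(7,7) = 1; no parents → C(7,7) = 1; no teachers → C(6,7) = 0.
Add back selections omitting two groups (i.e. drawn from a single group): C(3,7) + C(3,7) + C(4,7) = 0.
By inclusion–exclusion: 120 − 2 + 0 = 118.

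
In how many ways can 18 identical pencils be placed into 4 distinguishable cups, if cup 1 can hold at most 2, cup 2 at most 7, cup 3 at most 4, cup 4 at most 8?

By stars and bars, unrestricted non-negative solutions to x_1+…+x_4 = 18 number C(18+3,3) = 1330.
Subtract solutions that violate a single cap (substitute x_i' = x_i − (cap_i+1)): x_1 ≥ 3 gives C(18,3) = 816; x_2 ≥ 8 gives C(13,3) = 286; x_3 ≥ 5 gives C(16,3) = 560; x_4 ≥ 9 gives C(12,3) = 220. Together 1882.
Add back pairs where two caps are both exceeded: 120 + 286 + 84 + 56 + 4 + 35 = 585.
Subtract triples: 10 + 0 + 4 + 0 = 14.
By inclusion–exclusion the count is 1330 − 1882 + 585 − 14 = 19.

19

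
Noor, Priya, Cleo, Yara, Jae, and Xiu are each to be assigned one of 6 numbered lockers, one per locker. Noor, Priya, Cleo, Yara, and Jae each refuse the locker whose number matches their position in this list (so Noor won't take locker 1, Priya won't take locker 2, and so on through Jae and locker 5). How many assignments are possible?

309

Let Aᵢ (for 1 ≤ i ≤ 5) be the placements that put person i in their forbidden locker. Any j of these fix j positions, leaving (6−j)! ways to fill the rest, and there are C(5,j) ways to pick which j.
By inclusion–exclusion, the number of valid placements is Σ_{j=0}^{5} (−1)^j C(5,j)·(6−j)!.
Computing: 720 − 600 + 240 − 60 + 10 − 1 = 309.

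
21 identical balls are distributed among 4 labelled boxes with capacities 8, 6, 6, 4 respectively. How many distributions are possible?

Ignoring the caps, the number of non-negative solutions to x_1+…+x_4 = 21 is C(24,3) = 2024.
Subtract solutions that violate a single cap (substitute x_i' = x_i − (cap_i+1)): x_1 ≥ 9 gives C(15,3) = 455; x_2 ≥ 7 gives C(17,3) = 680; x_3 ≥ 7 gives C(17,3) = 680; x_4 ≥ 5 gives C(19,3) = 969. Together 2784.
Add back pairs where two caps are both exceeded: 56 + 56 + 120 + 120 + 220 + 220 = 792.
Subtract triples: 0 + 1 + 1 + 10 = 12.
By inclusion–exclusion the count is 2024 − 2784 + 792 − 12 = 20.

20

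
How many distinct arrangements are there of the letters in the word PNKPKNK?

Letter multiplicities in PNKPKNK: K×3, N×2, P×2.
The number of distinct arrangements is 7!/(3!·2!·2!) = 5040/24 = 210.

210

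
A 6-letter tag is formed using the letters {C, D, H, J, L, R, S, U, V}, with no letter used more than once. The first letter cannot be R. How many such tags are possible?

53760

The first letter has 9−1 = 8 choices (anything except R).
The remaining 5 letters are filled from the other 8 symbols without repetition: 8 × 7 × 6 × 5 × 4 = 6720.
Total: 8 × 6720 = 53760.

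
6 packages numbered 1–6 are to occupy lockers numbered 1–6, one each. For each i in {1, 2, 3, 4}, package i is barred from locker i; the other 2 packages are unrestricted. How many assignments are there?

362

Let Aᵢ (for 1 ≤ i ≤ 4) be the placements that put package i in its forbidden locker. Any j of these fix j positions, leaving (6−j)! ways to fill the rest, and there are C(4,j) ways to pick which j.
By inclusion–exclusion, the number of valid placements is Σ_{j=0}^{4} (−1)^j C(4,j)·(6−j)!.
Computing: 720 − 480 + 144 − 24 + 2 = 362.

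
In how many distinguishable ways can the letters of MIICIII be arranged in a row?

42

The 7 letters of MIICIII have repeats: I appearing 5 times.
So there are 7! / (5!) = 42 distinguishable arrangements.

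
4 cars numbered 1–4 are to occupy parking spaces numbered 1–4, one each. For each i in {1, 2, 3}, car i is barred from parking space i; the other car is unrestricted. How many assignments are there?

Let Aᵢ (for i ∈ {1, 2, 3}) be the placements that put car i in its forbidden parking space. Any j of these fix j positions, leaving (4−j)! ways to fill the rest, and there are C(3,j) ways to pick which j.
By inclusion–exclusion, the number of valid placements is Σ_{j=0}^{3} (−1)^j C(3,j)·(4−j)!.
Computing: 24 − 18 + 6 − 1 = 11.

11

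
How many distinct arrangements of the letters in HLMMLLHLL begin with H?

168

Fix H in the first position and arrange the remaining 8 letters.
Those 8 letters have L appearing 5 times and M appearing twice, giving (8)!/(5!·2!) = 168.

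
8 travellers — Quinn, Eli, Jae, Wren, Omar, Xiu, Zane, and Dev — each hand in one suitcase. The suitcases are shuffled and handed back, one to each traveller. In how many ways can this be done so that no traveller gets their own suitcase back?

14833

This is the derangement count D_8: permutations of 8 items with no fixed point.
By inclusion–exclusion this is Σ_{j=0}^{8} (−1)^j C(8,j)·(8−j)!.
Computing: 40320 − 40320 + 20160 − 6720 + 1680 − 336 + 56 − 8 + 1 = 14833.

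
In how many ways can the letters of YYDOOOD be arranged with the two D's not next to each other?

Total arrangements of YYDOOOD: 7!/(3!·2!·2!) = 210.
Arrangements with the D's together: treat DD as one letter, giving (6)!/(3!·2!) = 60.
Hence 210 − 60 = 150.

150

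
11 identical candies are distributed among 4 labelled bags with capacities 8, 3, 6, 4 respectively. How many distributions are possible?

By stars and bars, unrestricted non-negative solutions to x_1+…+x_4 = 11 number C(11+3,3) = 364.
Subtract solutions that violate a single cap (substitute x_i' = x_i − (cap_i+1)): x_1 ≥ 9 gives C(5,3) = 10; x_2 ≥ 4 gives C(10,3) = 120; x_3 ≥ 7 gives C(7,3) = 35; x_4 ≥ 5 gives C(9,3) = 84. Together 249.
Add back pairs where two caps are both exceeded: 0 + 0 + 0 + 1 + 10 + 0 = 11.
By inclusion–exclusion the count is 364 − 249 + 11 = 126.

126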